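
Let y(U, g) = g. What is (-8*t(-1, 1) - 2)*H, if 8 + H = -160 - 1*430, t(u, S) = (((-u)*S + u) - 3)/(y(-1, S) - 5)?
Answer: 4784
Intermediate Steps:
t(u, S) = (-3 + u - S*u)/(-5 + S) (t(u, S) = (((-u)*S + u) - 3)/(S - 5) = ((-S*u + u) - 3)/(-5 + S) = ((u - S*u) - 3)/(-5 + S) = (-3 + u - S*u)/(-5 + S))
H = -598 (H = -8 + (-160 - 1*430) = -8 + (-160 - 430) = -8 - 590 = -598)
(-8*t(-1, 1) - 2)*H = (-8*(-3 - 1 - 1*1*(-1))/(-5 + 1) - 2)*(-598) = (-8*(-3 - 1 + 1)/(-4) - 2)*(-598) = (-(-2)*(-3) - 2)*(-598) = (-8*¾ - 2)*(-598) = (-6 - 2)*(-598) = -8*(-598) = 4784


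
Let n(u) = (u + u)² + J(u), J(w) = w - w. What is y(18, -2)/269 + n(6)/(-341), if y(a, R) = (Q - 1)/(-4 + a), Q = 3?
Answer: -270811/642103 ≈ -0.42176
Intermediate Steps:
J(w) = 0
y(a, R) = 2/(-4 + a) (y(a, R) = (3 - 1)/(-4 + a) = 2/(-4 + a))
n(u) = 4*u² (n(u) = (u + u)² + 0 = (2*u)² + 0 = 4*u² + 0 = 4*u²)
y(18, -2)/269 + n(6)/(-341) = (2/(-4 + 18))/269 + (4*6²)/(-341) = (2/14)*(1/269) + (4*36)*(-1/341) = (2*(1/14))*(1/269) + 144*(-1/341) = (⅐)*(1/269) - 144/341 = 1/1883 - 144/341 = -270811/642103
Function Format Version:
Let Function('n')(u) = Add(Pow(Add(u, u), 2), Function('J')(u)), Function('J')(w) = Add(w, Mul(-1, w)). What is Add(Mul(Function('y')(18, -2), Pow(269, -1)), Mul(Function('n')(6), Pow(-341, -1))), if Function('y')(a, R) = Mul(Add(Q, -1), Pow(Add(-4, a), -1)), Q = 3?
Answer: Rational(-270811, 642103) ≈ -0.42176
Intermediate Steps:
Function('J')(w) = 0
Function('y')(a, R) = Mul(2, Pow(Add(-4, a), -1)) (Function('y')(a, R) = Mul(Add(3, -1), Pow(Add(-4, a), -1)) = Mul(2, Pow(Add(-4, a), -1)))
Function('n')(u) = Mul(4, Pow(u, 2)) (Function('n')(u) = Add(Pow(Add(u, u), 2), 0) = Add(Pow(Mul(2, u), 2), 0) = Add(Mul(4, Pow(u, 2)), 0) = Mul(4, Pow(u, 2)))
Add(Mul(Function('y')(18, -2), Pow(269, -1)), Mul(Function('n')(6), Pow(-341, -1))) = Add(Mul(Mul(2, Pow(Add(-4, 18), -1)), Pow(269, -1)), Mul(Mul(4, Pow(6, 2)), Pow(-341, -1))) = Add(Mul(Mul(2, Pow(14, -1)), Rational(1, 269)), Mul(Mul(4, 36), Rational(-1, 341))) = Add(Mul(Mul(2, Rational(1, 14)), Rational(1, 269)), Mul(144, Rational(-1, 341))) = Add(Mul(Rational(1, 7), Rational(1, 269)), Rational(-144, 341)) = Add(Rational(1, 1883), Rational(-144, 341)) = Rational(-270811, 642103)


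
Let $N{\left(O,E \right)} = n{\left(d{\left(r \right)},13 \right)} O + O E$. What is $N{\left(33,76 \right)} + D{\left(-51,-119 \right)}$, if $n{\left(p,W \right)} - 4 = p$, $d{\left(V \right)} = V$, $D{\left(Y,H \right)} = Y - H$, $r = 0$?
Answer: $2708$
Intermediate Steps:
$n{\left(p,W \right)} = 4 + p$
$N{\left(O,E \right)} = 4 O + E O$ ($N{\left(O,E \right)} = \left(4 + 0\right) O + O E = 4 O + E O$)
$N{\left(33,76 \right)} + D{\left(-51,-119 \right)} = 33 \left(4 + 76\right) - -68 = 33 \cdot 80 + \left(-51 + 119\right) = 2640 + 68 = 2708$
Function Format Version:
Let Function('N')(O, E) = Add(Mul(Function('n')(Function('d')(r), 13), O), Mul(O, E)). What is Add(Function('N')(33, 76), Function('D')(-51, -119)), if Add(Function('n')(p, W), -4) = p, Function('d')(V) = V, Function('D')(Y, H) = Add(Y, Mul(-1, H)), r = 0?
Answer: 2708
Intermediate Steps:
Function('n')(p, W) = Add(4, p)
Function('N')(O, E) = Add(Mul(4, O), Mul(E, O)) (Function('N')(O, E) = Add(Mul(Add(4, 0), O), Mul(O, E)) = Add(Mul(4, O), Mul(E, O)))
Add(Function('N')(33, 76), Function('D')(-51, -119)) = Add(Mul(33, Add(4, 76)), Add(-51, Mul(-1, -119))) = Add(Mul(33, 80), Add(-51, 119)) = Add(2640, 68) = 2708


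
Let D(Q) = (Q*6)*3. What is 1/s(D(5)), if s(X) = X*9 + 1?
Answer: 1/811 ≈ 0.0012330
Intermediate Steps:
D(Q) = 18*Q (D(Q) = (6*Q)*3 = 18*Q)
s(X) = 1 + 9*X (s(X) = 9*X + 1 = 1 + 9*X)
1/s(D(5)) = 1/(1 + 9*(18*5)) = 1/(1 + 9*90) = 1/(1 + 810) = 1/811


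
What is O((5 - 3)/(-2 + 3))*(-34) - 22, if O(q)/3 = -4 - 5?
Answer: 896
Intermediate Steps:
O(q) = -27 (O(q) = 3*(-4 - 5) = 3*(-9) = -27)
O((5 - 3)/(-2 + 3))*(-34) - 22 = -27*(-34) - 22 = 918 - 22 = 896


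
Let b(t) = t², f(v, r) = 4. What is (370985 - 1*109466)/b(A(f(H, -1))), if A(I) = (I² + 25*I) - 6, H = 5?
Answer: 261519/12100 ≈ 21.613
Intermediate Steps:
A(I) = -6 + I² + 25*I
(370985 - 1*109466)/b(A(f(H, -1))) = (370985 - 1*109466)/((-6 + 4² + 25*4)²) = (370985 - 109466)/((-6 + 16 + 100)²) = 261519/(110²) = 261519/12100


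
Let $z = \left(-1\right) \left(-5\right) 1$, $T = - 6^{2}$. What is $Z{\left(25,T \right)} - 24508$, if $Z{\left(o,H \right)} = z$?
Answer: $-24503$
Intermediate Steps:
$T = -36$ ($T = \left(-1\right) 36 = -36$)
$z = 5$ ($z = 5 \cdot 1 = 5$)
$Z{\left(o,H \right)} = 5$
$Z{\left(25,T \right)} - 24508 = 5 - 24508 = -24503$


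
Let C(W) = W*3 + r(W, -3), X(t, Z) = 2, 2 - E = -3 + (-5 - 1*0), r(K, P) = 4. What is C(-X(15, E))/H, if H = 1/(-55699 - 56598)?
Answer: 224594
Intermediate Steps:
E = 10 (E = 2 - (-3 + (-5 - 1*0)) = 2 - (-3 + (-5 + 0)) = 2 - (-3 - 5) = 2 - 1*(-8) = 2 + 8 = 10)
H = -1/112297 (H = 1/(-112297) = -1/112297 ≈ -8.9050e-6)
C(W) = 4 + 3*W (C(W) = W*3 + 4 = 3*W + 4 = 4 + 3*W)
C(-X(15, E))/H = (4 + 3*(-1*2))/(-1/112297) = (4 + 3*(-2))*(-112297) = (4 - 6)*(-112297) = -2*(-112297) = 224594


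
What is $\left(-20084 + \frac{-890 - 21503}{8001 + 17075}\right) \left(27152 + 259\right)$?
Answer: $- \frac{13805516626347}{25076} \approx -5.5055 \cdot 10^{8}$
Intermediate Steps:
$\left(-20084 + \frac{-890 - 21503}{8001 + 17075}\right) \left(27152 + 259\right) = \left(-20084 - \frac{22393}{25076}\right) 27411 = \left(- \frac{503648777}{25076}\right) 27411 = - \frac{13805516626347}{25076}$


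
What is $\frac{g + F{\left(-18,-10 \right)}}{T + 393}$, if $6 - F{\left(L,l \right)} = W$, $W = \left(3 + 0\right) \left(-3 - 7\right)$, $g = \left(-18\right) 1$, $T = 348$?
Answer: $\frac{6}{247} \approx 0.024291$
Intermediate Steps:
$g = -18$
$W = -30$ ($W = 3 \left(-10\right) = -30$)
$F{\left(L,l \right)} = 36$ ($F{\left(L,l \right)} = 6 - -30 = 6 + 30 = 36$)
$\frac{g + F{\left(-18,-10 \right)}}{T + 393} = \frac{-18 + 36}{348 + 393} = \frac{18}{741} = 18 \cdot \frac{1}{741} = \frac{6}{247}$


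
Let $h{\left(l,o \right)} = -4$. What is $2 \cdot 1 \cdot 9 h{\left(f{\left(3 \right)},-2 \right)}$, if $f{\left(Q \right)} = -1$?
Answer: $-72$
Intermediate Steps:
$2 \cdot 1 \cdot 9 h{\left(f{\left(3 \right)},-2 \right)} = 2 \cdot 1 \cdot 9 \left(-4\right) = 2 \left(-36\right) = -72$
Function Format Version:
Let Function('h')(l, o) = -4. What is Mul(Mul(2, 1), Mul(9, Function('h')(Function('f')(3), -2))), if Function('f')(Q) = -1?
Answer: -72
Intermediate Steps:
Mul(Mul(2, 1), Mul(9, Function('h')(Function('f')(3), -2))) = Mul(Mul(2, 1), Mul(9, -4)) = Mul(2, -36) = -72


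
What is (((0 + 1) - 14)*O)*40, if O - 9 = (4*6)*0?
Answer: -4680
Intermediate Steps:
O = 9 (O = 9 + (4*6)*0 = 9 + 24*0 = 9 + 0 = 9)
(((0 + 1) - 14)*O)*40 = (((0 + 1) - 14)*9)*40 = ((1 - 14)*9)*40 = -13*9*40 = -117*40 = -4680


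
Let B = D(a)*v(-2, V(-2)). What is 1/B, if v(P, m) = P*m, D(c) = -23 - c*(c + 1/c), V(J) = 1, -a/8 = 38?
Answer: 1/184880 ≈ 5.4089e-6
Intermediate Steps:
a = -304 (a = -8*38 = -304)
D(c) = -23 - c*(c + 1/c)
B = 184880 (B = (-24 - 1*(-304)²)*(-2*1) = (-24 - 1*92416)*(-2) = (-24 - 92416)*(-2) = -92440*(-2) = 184880)
1/B = 1/184880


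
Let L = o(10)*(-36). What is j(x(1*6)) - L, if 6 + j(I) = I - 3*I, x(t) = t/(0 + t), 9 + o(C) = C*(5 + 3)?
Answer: 2548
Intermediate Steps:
o(C) = -9 + 8*C (o(C) = -9 + C*(5 + 3) = -9 + C*8 = -9 + 8*C)
x(t) = 1 (x(t) = t/t = 1)
j(I) = -6 - 2*I (j(I) = -6 + (I - 3*I) = -6 - 2*I)
L = -2556 (L = (-9 + 8*10)*(-36) = (-9 + 80)*(-36) = 71*(-36) = -2556)
j(x(1*6)) - L = (-6 - 2*1) - 1*(-2556) = (-6 - 2) + 2556 = -8 + 2556 = 2548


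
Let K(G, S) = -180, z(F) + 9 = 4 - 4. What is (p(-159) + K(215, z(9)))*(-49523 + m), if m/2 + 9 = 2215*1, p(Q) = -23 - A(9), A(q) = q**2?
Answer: 12811524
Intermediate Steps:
z(F) = -9 (z(F) = -9 + (4 - 4) = -9 + 0 = -9)
p(Q) = -104 (p(Q) = -23 - 1*9**2 = -23 - 1*81 = -23 - 81 = -104)
m = 4412 (m = -18 + 2*(2215*1) = -18 + 2*2215 = -18 + 4430 = 4412)
(p(-159) + K(215, z(9)))*(-49523 + m) = (-104 - 180)*(-49523 + 4412) = -284*(-45111) = 12811524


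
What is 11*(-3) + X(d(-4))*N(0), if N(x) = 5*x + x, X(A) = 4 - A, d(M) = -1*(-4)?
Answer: -33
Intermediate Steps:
d(M) = 4
N(x) = 6*x
11*(-3) + X(d(-4))*N(0) = 11*(-3) + (4 - 1*4)*(6*0) = -33 + (4 - 4)*0 = -33 + 0*0 = -33 + 0 = -33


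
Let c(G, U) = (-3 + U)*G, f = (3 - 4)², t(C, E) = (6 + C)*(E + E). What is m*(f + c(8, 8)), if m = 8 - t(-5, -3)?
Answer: 574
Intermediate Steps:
t(C, E) = 2*E*(6 + C) (t(C, E) = (6 + C)*(2*E) = 2*E*(6 + C))
f = 1 (f = (-1)² = 1)
c(G, U) = G*(-3 + U)
m = 14 (m = 8 - 2*(-3)*(6 - 5) = 8 - 2*(-3) = 8 - 1*(-6) = 8 + 6 = 14)
m*(f + c(8, 8)) = 14*(1 + 8*(-3 + 8)) = 14*(1 + 8*5) = 14*(1 + 40) = 14*41 = 574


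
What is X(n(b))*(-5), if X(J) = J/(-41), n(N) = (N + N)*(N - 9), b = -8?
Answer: 1360/41 ≈ 33.171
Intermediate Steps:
n(N) = 2*N*(-9 + N) (n(N) = (2*N)*(-9 + N) = 2*N*(-9 + N))
X(J) = -J/41 (X(J) = J*(-1/41) = -J/41)
X(n(b))*(-5) = -2*(-8)*(-9 - 8)/41*(-5) = -2*(-8)*(-17)/41*(-5) = -1/41*272*(-5) = -272/41*(-5) = 1360/41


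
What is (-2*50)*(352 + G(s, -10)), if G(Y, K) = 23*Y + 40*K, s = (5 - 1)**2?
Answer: -32000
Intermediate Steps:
s = 16 (s = 4**2 = 16)
(-2*50)*(352 + G(s, -10)) = (-2*50)*(352 + (23*16 + 40*(-10))) = -100*(352 + (368 - 400)) = -100*(352 - 32) = -100*320 = -32000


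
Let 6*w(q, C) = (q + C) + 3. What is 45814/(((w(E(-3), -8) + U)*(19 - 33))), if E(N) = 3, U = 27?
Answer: -68721/560 ≈ -122.72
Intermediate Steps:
w(q, C) = ½ + C/6 + q/6 (w(q, C) = ((q + C) + 3)/6 = ((C + q) + 3)/6 = (3 + C + q)/6 = ½ + C/6 + q/6)
45814/(((w(E(-3), -8) + U)*(19 - 33))) = 45814/((((½ + (⅙)*(-8) + (⅙)*3) + 27)*(19 - 33))) = 45814/((((½ - 4/3 + ½) + 27)*(-14))) = 45814/(((-⅓ + 27)*(-14))) = 45814/(((80/3)*(-14))) = 45814/(-1120/3) = 45814*(-3/1120) = -68721/560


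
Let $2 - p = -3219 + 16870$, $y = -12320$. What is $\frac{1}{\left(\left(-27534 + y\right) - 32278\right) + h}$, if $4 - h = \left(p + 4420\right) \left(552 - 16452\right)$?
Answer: $- \frac{1}{146813228} \approx -6.8114 \cdot 10^{-9}$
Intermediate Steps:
$p = -13649$ ($p = 2 - \left(-3219 + 16870\right) = 2 - 13651 = -13649$)
$h = -146741096$ ($h = 4 - \left(-13649 + 4420\right) \left(552 - 16452\right) = 4 - \left(-9229\right) \left(-15900\right) = 4 - 146741100 = -146741096$)
$\frac{1}{\left(\left(-27534 + y\right) - 32278\right) + h} = \frac{1}{\left(\left(-27534 - 12320\right) - 32278\right) - 146741096} = \frac{1}{\left(-39854 - 32278\right) - 146741096} = \frac{1}{-72132 - 146741096} = \frac{1}{-146813228} = - \frac{1}{146813228}$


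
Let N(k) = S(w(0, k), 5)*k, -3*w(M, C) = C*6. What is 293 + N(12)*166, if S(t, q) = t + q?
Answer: -37555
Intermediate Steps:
w(M, C) = -2*C (w(M, C) = -C*6/3 = -2*C)
S(t, q) = q + t
N(k) = k*(5 - 2*k) (N(k) = (5 - 2*k)*k = k*(5 - 2*k))
293 + N(12)*166 = 293 + (12*(5 - 2*12))*166 = 293 + (12*(5 - 24))*166 = 293 + (12*(-19))*166 = 293 - 228*166 = 293 - 37848 = -37555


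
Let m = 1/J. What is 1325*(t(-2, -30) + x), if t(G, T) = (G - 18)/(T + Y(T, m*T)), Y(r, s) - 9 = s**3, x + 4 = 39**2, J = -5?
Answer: 78385675/39 ≈ 2.0099e+6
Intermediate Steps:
m = -1/5 (m = 1/(-5) = -1/5 ≈ -0.20000)
x = 1517 (x = -4 + 39**2 = -4 + 1521 = 1517)
Y(r, s) = 9 + s**3
t(G, T) = (-18 + G)/(9 + T - T**3/125) (t(G, T) = (G - 18)/(T + (9 + (-T/5)**3)) = (-18 + G)/(T + (9 - T**3/125)) = (-18 + G)/(9 + T - T**3/125))
1325*(t(-2, -30) + x) = 1325*(125*(-18 - 2)/(1125 - 1*(-30)**3 + 125*(-30)) + 1517) = 1325*(125*(-20)/(1125 - 1*(-27000) - 3750) + 1517) = 1325*(125*(-20)/(1125 + 27000 - 3750) + 1517) = 1325*(125*(-20)/24375 + 1517) = 1325*(125*(1/24375)*(-20) + 1517) = 1325*(-4/39 + 1517) = 1325*(59159/39) = 78385675/39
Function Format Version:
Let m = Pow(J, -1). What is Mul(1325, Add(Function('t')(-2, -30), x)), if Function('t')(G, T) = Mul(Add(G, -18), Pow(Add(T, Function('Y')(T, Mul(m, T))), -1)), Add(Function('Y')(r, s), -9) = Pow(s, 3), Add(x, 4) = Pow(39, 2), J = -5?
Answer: Rational(78385675, 39) ≈ 2.0099e+6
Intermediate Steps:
m = Rational(-1, 5) (m = Pow(-5, -1) = Rational(-1, 5) ≈ -0.20000)
x = 1517 (x = Add(-4, Pow(39, 2)) = Add(-4, 1521) = 1517)
Function('Y')(r, s) = Add(9, Pow(s, 3))
Function('t')(G, T) = Mul(Pow(Add(9, T, Mul(Rational(-1, 125), Pow(T, 3))), -1), Add(-18, G)) (Function('t')(G, T) = Mul(Add(G, -18), Pow(Add(T, Add(9, Pow(Mul(Rational(-1, 5), T), 3))), -1)) = Mul(Add(-18, G), Pow(Add(T, Add(9, Mul(Rational(-1, 125), Pow(T, 3)))), -1)) = Mul(Add(-18, G), Pow(Add(9, T, Mul(Rational(-1, 125), Pow(T, 3))), -1)) = Mul(Pow(Add(9, T, Mul(Rational(-1, 125), Pow(T, 3))), -1), Add(-18, G)))
Mul(1325, Add(Function('t')(-2, -30), x)) = Mul(1325, Add(Mul(125, Pow(Add(1125, Mul(-1, Pow(-30, 3)), Mul(125, -30)), -1), Add(-18, -2)), 1517)) = Mul(1325, Add(Mul(125, Pow(Add(1125, Mul(-1, -27000), -3750), -1), -20), 1517)) = Mul(1325, Add(Mul(125, Pow(Add(1125, 27000, -3750), -1), -20), 1517)) = Mul(1325, Add(Mul(125, Pow(24375, -1), -20), 1517)) = Mul(1325, Add(Mul(125, Rational(1, 24375), -20), 1517)) = Mul(1325, Add(Rational(-4, 39), 1517)) = Mul(1325, Rational(59159, 39)) = Rational(78385675, 39)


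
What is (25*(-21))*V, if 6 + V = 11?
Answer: -2625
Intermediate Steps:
V = 5 (V = -6 + 11 = 5)
(25*(-21))*V = (25*(-21))*5 = -525*5 = -2625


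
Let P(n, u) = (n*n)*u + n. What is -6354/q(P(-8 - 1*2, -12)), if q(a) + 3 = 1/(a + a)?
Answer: 15376680/7261 ≈ 2117.7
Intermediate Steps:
P(n, u) = n + u*n² (P(n, u) = n²*u + n = u*n² + n = n + u*n²)
q(a) = -3 + 1/(2*a) (q(a) = -3 + 1/(a + a) = -3 + 1/(2*a))
-6354/q(P(-8 - 1*2, -12)) = -6354/(-3 + 1/(2*(((-8 - 1*2)*(1 + (-8 - 1*2)*(-12)))))) = -6354/(-3 + 1/(2*(((-8 - 2)*(1 + (-8 - 2)*(-12)))))) = -6354/(-3 + 1/(2*((-10*(1 - 10*(-12)))))) = -6354/(-3 + 1/(2*((-10*(1 + 120))))) = -6354/(-3 + 1/(2*((-10*121)))) = -6354/(-3 + (½)/(-1210)) = -6354/(-3 + (½)*(-1/1210)) = -6354/(-3 - 1/2420) = -6354/(-7261/2420) = -6354*(-2420/7261) = 15376680/7261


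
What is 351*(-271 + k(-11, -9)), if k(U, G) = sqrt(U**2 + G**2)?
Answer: -95121 + 351*sqrt(202) ≈ -90132.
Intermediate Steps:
k(U, G) = sqrt(G**2 + U**2)
351*(-271 + k(-11, -9)) = 351*(-271 + sqrt((-9)**2 + (-11)**2)) = 351*(-271 + sqrt(81 + 121)) = 351*(-271 + sqrt(202)) = -95121 + 351*sqrt(202)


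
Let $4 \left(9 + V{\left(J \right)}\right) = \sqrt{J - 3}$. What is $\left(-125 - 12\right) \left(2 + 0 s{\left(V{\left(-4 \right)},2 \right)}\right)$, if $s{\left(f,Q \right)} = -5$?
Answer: $-274$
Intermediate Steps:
$V{\left(J \right)} = -9 + \frac{\sqrt{-3 + J}}{4}$ ($V{\left(J \right)} = -9 + \frac{\sqrt{J - 3}}{4} = -9 + \frac{\sqrt{-3 + J}}{4}$)
$\left(-125 - 12\right) \left(2 + 0 s{\left(V{\left(-4 \right)},2 \right)}\right) = \left(-125 - 12\right) \left(2 + 0 \left(-5\right)\right) = - 137 \left(2 + 0\right) = \left(-137\right) 2 = -274$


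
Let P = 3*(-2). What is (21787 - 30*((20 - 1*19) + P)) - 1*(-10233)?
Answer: 32170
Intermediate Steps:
P = -6
(21787 - 30*((20 - 1*19) + P)) - 1*(-10233) = (21787 - 30*((20 - 1*19) - 6)) - 1*(-10233) = (21787 - 30*((20 - 19) - 6)) + 10233 = (21787 - 30*(1 - 6)) + 10233 = (21787 - 30*(-5)) + 10233 = (21787 + 150) + 10233 = 21937 + 10233 = 32170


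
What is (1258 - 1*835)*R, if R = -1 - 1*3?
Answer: -1692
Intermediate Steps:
R = -4 (R = -1 - 3 = -4)
(1258 - 1*835)*R = (1258 - 1*835)*(-4) = (1258 - 835)*(-4) = 423*(-4) = -1692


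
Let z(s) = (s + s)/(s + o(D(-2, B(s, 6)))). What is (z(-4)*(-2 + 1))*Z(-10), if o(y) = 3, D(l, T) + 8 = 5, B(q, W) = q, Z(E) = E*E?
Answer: -800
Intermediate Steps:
Z(E) = E²
D(l, T) = -3 (D(l, T) = -8 + 5 = -3)
z(s) = 2*s/(3 + s) (z(s) = (s + s)/(s + 3) = (2*s)/(3 + s) = 2*s/(3 + s))
(z(-4)*(-2 + 1))*Z(-10) = ((2*(-4)/(3 - 4))*(-2 + 1))*(-10)² = ((2*(-4)/(-1))*(-1))*100 = ((2*(-4)*(-1))*(-1))*100 = (8*(-1))*100 = -8*100 = -800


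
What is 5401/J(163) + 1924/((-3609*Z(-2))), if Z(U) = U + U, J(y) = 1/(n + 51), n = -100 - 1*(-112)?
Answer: 1228009648/3609 ≈ 3.4026e+5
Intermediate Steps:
n = 12 (n = -100 + 112 = 12)
J(y) = 1/63 (J(y) = 1/(12 + 51) = 1/63)
Z(U) = 2*U
5401/J(163) + 1924/((-3609*Z(-2))) = 5401/(1/63) + 1924/((-7218*(-2))) = 5401*63 + 1924/((-3609*(-4))) = 340263 + 1924/14436 = 340263 + 1924*(1/14436) = 340263 + 481/3609 = 1228009648/3609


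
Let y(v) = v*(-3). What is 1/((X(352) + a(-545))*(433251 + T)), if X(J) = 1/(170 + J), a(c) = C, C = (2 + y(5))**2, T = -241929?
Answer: 29/937679751 ≈ 3.0927e-8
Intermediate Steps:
y(v) = -3*v
C = 169 (C = (2 - 3*5)**2 = (2 - 15)**2 = (-13)**2 = 169)
a(c) = 169
1/((X(352) + a(-545))*(433251 + T)) = 1/((1/(170 + 352) + 169)*(433251 - 241929)) = 1/((1/522 + 169)*191322) = 1/((88219/522)*191322) = 1/(937679751/29) = 29/937679751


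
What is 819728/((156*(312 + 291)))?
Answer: 15764/1809 ≈ 8.7142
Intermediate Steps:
819728/((156*(312 + 291))) = 819728/((156*603)) = 819728/94068 = 819728*(1/94068) = 15764/1809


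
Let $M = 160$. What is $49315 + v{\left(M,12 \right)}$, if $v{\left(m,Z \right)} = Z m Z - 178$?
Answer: $72177$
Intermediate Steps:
$v{\left(m,Z \right)} = -178 + m Z^{2}$ ($v{\left(m,Z \right)} = m Z^{2} - 178 = -178 + m Z^{2}$)
$49315 + v{\left(M,12 \right)} = 49315 - \left(178 - 160 \cdot 12^{2}\right) = 49315 + \left(-178 + 160 \cdot 144\right) = 49315 + \left(-178 + 23040\right) = 49315 + 22862 = 72177$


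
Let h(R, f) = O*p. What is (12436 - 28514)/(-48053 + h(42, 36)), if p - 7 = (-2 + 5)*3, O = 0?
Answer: 16078/48053 ≈ 0.33459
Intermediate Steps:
p = 16 (p = 7 + (-2 + 5)*3 = 7 + 3*3 = 7 + 9 = 16)
h(R, f) = 0 (h(R, f) = 0*16 = 0)
(12436 - 28514)/(-48053 + h(42, 36)) = (12436 - 28514)/(-48053 + 0) = -16078/(-48053) = -16078*(-1/48053) = 16078/48053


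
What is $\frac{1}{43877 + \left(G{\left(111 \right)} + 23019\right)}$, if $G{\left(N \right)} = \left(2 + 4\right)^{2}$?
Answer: $\frac{1}{66932} \approx 1.4941 \cdot 10^{-5}$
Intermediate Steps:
$G{\left(N \right)} = 36$ ($G{\left(N \right)} = 6^{2} = 36$)
$\frac{1}{43877 + \left(G{\left(111 \right)} + 23019\right)} = \frac{1}{43877 + \left(36 + 23019\right)} = \frac{1}{43877 + 23055} = \frac{1}{66932}$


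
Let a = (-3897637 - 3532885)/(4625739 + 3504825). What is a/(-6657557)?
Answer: 3715261/27064846636074 ≈ 1.3727e-7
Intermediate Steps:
a = -3715261/4065282 (a = -7430522/8130564 = -7430522*1/8130564 = -3715261/4065282 ≈ -0.91390)
a/(-6657557) = -3715261/4065282/(-6657557) = -3715261/4065282*(-1/6657557) = 3715261/27064846636074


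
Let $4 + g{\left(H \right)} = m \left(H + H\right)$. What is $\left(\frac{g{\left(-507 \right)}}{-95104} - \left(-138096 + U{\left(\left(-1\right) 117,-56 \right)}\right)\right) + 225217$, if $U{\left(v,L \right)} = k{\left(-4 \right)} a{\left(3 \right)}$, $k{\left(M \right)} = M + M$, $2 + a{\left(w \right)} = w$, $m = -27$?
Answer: $\frac{17276626505}{47552} \approx 3.6332 \cdot 10^{5}$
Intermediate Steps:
$a{\left(w \right)} = -2 + w$
$k{\left(M \right)} = 2 M$
$U{\left(v,L \right)} = -8$ ($U{\left(v,L \right)} = 2 \left(-4\right) \left(-2 + 3\right) = \left(-8\right) 1 = -8$)
$g{\left(H \right)} = -4 - 54 H$ ($g{\left(H \right)} = -4 - 27 \left(H + H\right) = -4 - 27 \cdot 2 H = -4 - 54 H$)
$\left(\frac{g{\left(-507 \right)}}{-95104} - \left(-138096 + U{\left(\left(-1\right) 117,-56 \right)}\right)\right) + 225217 = \left(\frac{-4 - -27378}{-95104} + \left(138096 - -8\right)\right) + 225217 = \left(\left(-4 + 27378\right) \left(- \frac{1}{95104}\right) + \left(138096 + 8\right)\right) + 225217 = \left(27374 \left(- \frac{1}{95104}\right) + 138104\right) + 225217 = \left(- \frac{13687}{47552} + 138104\right) + 225217 = \frac{6567107721}{47552} + 225217 = \frac{17276626505}{47552}$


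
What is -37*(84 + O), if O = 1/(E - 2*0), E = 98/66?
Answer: -153513/49 ≈ -3132.9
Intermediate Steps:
E = 49/33 (E = 98*(1/66) = 49/33 ≈ 1.4848)
O = 33/49 (O = 1/(49/33 - 2*0) = 1/(49/33 + 0) = 1/(49/33) = 33/49 ≈ 0.67347)
-37*(84 + O) = -37*(84 + 33/49) = -37*4149/49 = -153513/49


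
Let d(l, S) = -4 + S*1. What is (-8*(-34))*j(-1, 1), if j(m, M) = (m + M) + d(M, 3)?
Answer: -272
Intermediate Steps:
d(l, S) = -4 + S
j(m, M) = -1 + M + m (j(m, M) = (m + M) + (-4 + 3) = (M + m) - 1 = -1 + M + m)
(-8*(-34))*j(-1, 1) = (-8*(-34))*(-1 + 1 - 1) = 272*(-1) = -272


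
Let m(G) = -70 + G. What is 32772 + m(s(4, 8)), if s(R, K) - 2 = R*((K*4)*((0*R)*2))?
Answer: 32704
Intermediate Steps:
s(R, K) = 2 (s(R, K) = 2 + R*((K*4)*((0*R)*2)) = 2 + R*((4*K)*(0*2)) = 2 + R*((4*K)*0) = 2 + R*0 = 2 + 0 = 2)
32772 + m(s(4, 8)) = 32772 + (-70 + 2) = 32772 - 68 = 32704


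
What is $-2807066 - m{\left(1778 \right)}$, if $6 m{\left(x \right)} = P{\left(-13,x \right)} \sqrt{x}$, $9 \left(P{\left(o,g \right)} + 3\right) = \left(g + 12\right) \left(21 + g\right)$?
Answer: $-2807066 - \frac{3220183 \sqrt{1778}}{54} \approx -5.3216 \cdot 10^{6}$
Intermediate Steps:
$P{\left(o,g \right)} = -3 + \frac{\left(12 + g\right) \left(21 + g\right)}{9}$ ($P{\left(o,g \right)} = -3 + \frac{\left(g + 12\right) \left(21 + g\right)}{9} = -3 + \frac{\left(12 + g\right) \left(21 + g\right)}{9}$)
$m{\left(x \right)} = \frac{\sqrt{x} \left(25 + \frac{x^{2}}{9} + \frac{11 x}{3}\right)}{6}$ ($m{\left(x \right)} = \frac{\left(25 + \frac{x^{2}}{9} + \frac{11 x}{3}\right) \sqrt{x}}{6} = \frac{\sqrt{x} \left(25 + \frac{x^{2}}{9} + \frac{11 x}{3}\right)}{6}$)
$-2807066 - m{\left(1778 \right)} = -2807066 - \frac{\sqrt{1778} \left(225 + 1778^{2} + 33 \cdot 1778\right)}{54} = -2807066 - \frac{\sqrt{1778} \left(225 + 3161284 + 58674\right)}{54} = -2807066 - \frac{1}{54} \sqrt{1778} \cdot 3220183 = -2807066 - \frac{3220183 \sqrt{1778}}{54}$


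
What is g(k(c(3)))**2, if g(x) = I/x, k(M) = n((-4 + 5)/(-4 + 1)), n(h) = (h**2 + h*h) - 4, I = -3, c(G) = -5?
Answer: 729/1156 ≈ 0.63062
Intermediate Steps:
n(h) = -4 + 2*h**2 (n(h) = (h**2 + h**2) - 4 = 2*h**2 - 4 = -4 + 2*h**2)
k(M) = -34/9 (k(M) = -4 + 2*((-4 + 5)/(-4 + 1))**2 = -4 + 2*(1/(-3))**2 = -4 + 2*(1*(-1/3))**2 = -4 + 2*(-1/3)**2 = -4 + 2*(1/9) = -4 + 2/9 = -34/9)
g(x) = -3/x
g(k(c(3)))**2 = (-3/(-34/9))**2 = (-3*(-9/34))**2 = (27/34)**2 = 729/1156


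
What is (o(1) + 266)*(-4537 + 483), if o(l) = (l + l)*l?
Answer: -1086472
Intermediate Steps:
o(l) = 2*l**2 (o(l) = (2*l)*l = 2*l**2)
(o(1) + 266)*(-4537 + 483) = (2*1**2 + 266)*(-4537 + 483) = (2*1 + 266)*(-4054) = (2 + 266)*(-4054) = 268*(-4054) = -1086472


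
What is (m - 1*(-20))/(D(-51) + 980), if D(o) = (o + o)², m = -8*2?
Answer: 1/2846 ≈ 0.00035137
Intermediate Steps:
m = -16
D(o) = 4*o² (D(o) = (2*o)² = 4*o²)
(m - 1*(-20))/(D(-51) + 980) = (-16 - 1*(-20))/(4*(-51)² + 980) = (-16 + 20)/(4*2601 + 980) = 4/(10404 + 980) = 4/11384 = 4*(1/11384) = 1/2846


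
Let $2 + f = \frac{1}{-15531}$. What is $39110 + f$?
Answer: $\frac{607386347}{15531} \approx 39108.0$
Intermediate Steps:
$f = - \frac{31063}{15531}$ ($f = -2 + \frac{1}{-15531} = -2 - \frac{1}{15531} = - \frac{31063}{15531} \approx -2.0001$)
$39110 + f = 39110 - \frac{31063}{15531} = \frac{607386347}{15531}$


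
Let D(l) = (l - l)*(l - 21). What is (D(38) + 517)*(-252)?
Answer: -130284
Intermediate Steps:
D(l) = 0 (D(l) = 0*(-21 + l) = 0)
(D(38) + 517)*(-252) = (0 + 517)*(-252) = 517*(-252) = -130284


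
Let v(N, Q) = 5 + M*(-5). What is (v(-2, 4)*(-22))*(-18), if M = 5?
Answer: -7920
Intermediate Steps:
v(N, Q) = -20 (v(N, Q) = 5 + 5*(-5) = 5 - 25 = -20)
(v(-2, 4)*(-22))*(-18) = -20*(-22)*(-18) = 440*(-18) = -7920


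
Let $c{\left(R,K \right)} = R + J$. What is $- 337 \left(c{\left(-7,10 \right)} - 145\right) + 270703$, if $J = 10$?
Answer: $318557$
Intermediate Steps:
$c{\left(R,K \right)} = 10 + R$ ($c{\left(R,K \right)} = R + 10 = 10 + R$)
$- 337 \left(c{\left(-7,10 \right)} - 145\right) + 270703 = - 337 \left(\left(10 - 7\right) - 145\right) + 270703 = - 337 \left(3 - 145\right) + 270703 = \left(-337\right) \left(-142\right) + 270703 = 47854 + 270703 = 318557$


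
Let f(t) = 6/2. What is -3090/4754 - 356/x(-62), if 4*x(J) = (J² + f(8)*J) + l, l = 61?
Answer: -9130703/8840063 ≈ -1.0329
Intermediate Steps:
f(t) = 3 (f(t) = 6*(½) = 3)
x(J) = 61/4 + J²/4 + 3*J/4 (x(J) = ((J² + 3*J) + 61)/4 = (61 + J² + 3*J)/4 = 61/4 + J²/4 + 3*J/4)
-3090/4754 - 356/x(-62) = -3090/4754 - 356/(61/4 + (¼)*(-62)² + (¾)*(-62)) = -3090*1/4754 - 356/(61/4 + (¼)*3844 - 93/2) = -1545/2377 - 356/(61/4 + 961 - 93/2) = -1545/2377 - 356/3719/4 = -1545/2377 - 356*4/3719 = -1545/2377 - 1424/3719 = -9130703/8840063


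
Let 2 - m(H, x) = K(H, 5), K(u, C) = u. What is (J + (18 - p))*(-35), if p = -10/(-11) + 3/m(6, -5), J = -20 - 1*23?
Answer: 38745/44 ≈ 880.57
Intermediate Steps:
m(H, x) = 2 - H
J = -43 (J = -20 - 23 = -43)
p = 7/44 (p = -10/(-11) + 3/(2 - 1*6) = -10*(-1/11) + 3/(2 - 6) = 10/11 + 3/(-4) = 10/11 + 3*(-¼) = 10/11 - ¾ = 7/44 ≈ 0.15909)
(J + (18 - p))*(-35) = (-43 + (18 - 1*7/44))*(-35) = (-43 + (18 - 7/44))*(-35) = (-43 + 785/44)*(-35) = -1107/44*(-35) = 38745/44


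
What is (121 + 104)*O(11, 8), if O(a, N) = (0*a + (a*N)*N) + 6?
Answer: 159750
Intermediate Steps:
O(a, N) = 6 + a*N**2 (O(a, N) = (0 + (N*a)*N) + 6 = (0 + a*N**2) + 6 = a*N**2 + 6 = 6 + a*N**2)
(121 + 104)*O(11, 8) = (121 + 104)*(6 + 11*8**2) = 225*(6 + 11*64) = 225*(6 + 704) = 225*710 = 159750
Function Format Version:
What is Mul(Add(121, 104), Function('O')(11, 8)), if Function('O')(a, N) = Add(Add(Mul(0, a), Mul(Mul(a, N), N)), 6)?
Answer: 159750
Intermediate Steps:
Function('O')(a, N) = Add(6, Mul(a, Pow(N, 2))) (Function('O')(a, N) = Add(Add(0, Mul(Mul(N, a), N)), 6) = Add(Add(0, Mul(a, Pow(N, 2))), 6) = Add(Mul(a, Pow(N, 2)), 6) = Add(6, Mul(a, Pow(N, 2))))
Mul(Add(121, 104), Function('O')(11, 8)) = Mul(Add(121, 104), Add(6, Mul(11, Pow(8, 2)))) = Mul(225, Add(6, Mul(11, 64))) = Mul(225, Add(6, 704)) = Mul(225, 710) = 159750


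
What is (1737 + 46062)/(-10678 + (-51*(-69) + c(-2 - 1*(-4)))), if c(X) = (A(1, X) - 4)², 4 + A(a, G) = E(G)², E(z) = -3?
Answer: -15933/2386 ≈ -6.6777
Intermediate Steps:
A(a, G) = 5 (A(a, G) = -4 + (-3)² = -4 + 9 = 5)
c(X) = 1 (c(X) = (5 - 4)² = 1² = 1)
(1737 + 46062)/(-10678 + (-51*(-69) + c(-2 - 1*(-4)))) = (1737 + 46062)/(-10678 + (-51*(-69) + 1)) = 47799/(-10678 + (3519 + 1)) = 47799/(-10678 + 3520) = 47799/(-7158) = 47799*(-1/7158) = -15933/2386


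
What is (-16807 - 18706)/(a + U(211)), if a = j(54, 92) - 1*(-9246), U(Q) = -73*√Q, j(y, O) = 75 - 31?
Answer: -329915770/85179681 - 2592449*√211/85179681 ≈ -4.3153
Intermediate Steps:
j(y, O) = 44
a = 9290 (a = 44 - 1*(-9246) = 44 + 9246 = 9290)
(-16807 - 18706)/(a + U(211)) = (-16807 - 18706)/(9290 - 73*√211) = -35513/(9290 - 73*√211)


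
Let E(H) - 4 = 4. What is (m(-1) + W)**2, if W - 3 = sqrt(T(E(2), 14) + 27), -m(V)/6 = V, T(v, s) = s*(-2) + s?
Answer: (9 + sqrt(13))**2 ≈ 158.90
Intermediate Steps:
E(H) = 8 (E(H) = 4 + 4 = 8)
T(v, s) = -s (T(v, s) = -2*s + s = -s)
m(V) = -6*V
W = 3 + sqrt(13) (W = 3 + sqrt(-1*14 + 27) = 3 + sqrt(-14 + 27) = 3 + sqrt(13) ≈ 6.6056)
(m(-1) + W)**2 = (-6*(-1) + (3 + sqrt(13)))**2 = (6 + (3 + sqrt(13)))**2 = (9 + sqrt(13))**2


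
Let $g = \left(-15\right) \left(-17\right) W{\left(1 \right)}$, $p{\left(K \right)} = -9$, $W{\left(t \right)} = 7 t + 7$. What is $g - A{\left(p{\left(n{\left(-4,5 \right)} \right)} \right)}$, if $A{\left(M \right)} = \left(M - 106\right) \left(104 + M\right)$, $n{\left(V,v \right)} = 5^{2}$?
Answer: $14495$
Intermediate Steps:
$n{\left(V,v \right)} = 25$
$W{\left(t \right)} = 7 + 7 t$
$A{\left(M \right)} = \left(-106 + M\right) \left(104 + M\right)$
$g = 3570$ ($g = \left(-15\right) \left(-17\right) \left(7 + 7 \cdot 1\right) = 255 \left(7 + 7\right) = 255 \cdot 14 = 3570$)
$g - A{\left(p{\left(n{\left(-4,5 \right)} \right)} \right)} = 3570 - \left(-11024 + \left(-9\right)^{2} - -18\right) = 3570 - \left(-11024 + 81 + 18\right) = 3570 - -10925 = 3570 + 10925 = 14495$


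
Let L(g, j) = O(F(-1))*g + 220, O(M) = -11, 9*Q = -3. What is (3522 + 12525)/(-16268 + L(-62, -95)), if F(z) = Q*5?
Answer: -5349/5122 ≈ -1.0443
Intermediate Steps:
Q = -⅓ (Q = (⅑)*(-3) = -⅓ ≈ -0.33333)
F(z) = -5/3 (F(z) = -⅓*5 = -5/3)
L(g, j) = 220 - 11*g (L(g, j) = -11*g + 220 = 220 - 11*g)
(3522 + 12525)/(-16268 + L(-62, -95)) = (3522 + 12525)/(-16268 + (220 - 11*(-62))) = 16047/(-16268 + (220 + 682)) = 16047/(-16268 + 902) = 16047/(-15366) = 16047*(-1/15366) = -5349/5122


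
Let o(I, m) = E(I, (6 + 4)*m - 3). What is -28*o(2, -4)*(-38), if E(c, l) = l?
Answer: -45752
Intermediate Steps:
o(I, m) = -3 + 10*m (o(I, m) = (6 + 4)*m - 3 = 10*m - 3 = -3 + 10*m)
-28*o(2, -4)*(-38) = -28*(-3 + 10*(-4))*(-38) = -28*(-3 - 40)*(-38) = -28*(-43)*(-38) = 1204*(-38) = -45752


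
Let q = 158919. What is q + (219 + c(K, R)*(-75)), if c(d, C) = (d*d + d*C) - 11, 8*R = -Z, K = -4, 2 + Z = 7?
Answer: 317151/2 ≈ 1.5858e+5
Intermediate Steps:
Z = 5 (Z = -2 + 7 = 5)
R = -5/8 (R = (-1*5)/8 = (1/8)*(-5) = -5/8 ≈ -0.62500)
c(d, C) = -11 + d**2 + C*d (c(d, C) = (d**2 + C*d) - 11 = -11 + d**2 + C*d)
q + (219 + c(K, R)*(-75)) = 158919 + (219 + (-11 + (-4)**2 - 5/8*(-4))*(-75)) = 158919 + (219 + (-11 + 16 + 5/2)*(-75)) = 158919 + (219 + (15/2)*(-75)) = 158919 + (219 - 1125/2) = 158919 - 687/2 = 317151/2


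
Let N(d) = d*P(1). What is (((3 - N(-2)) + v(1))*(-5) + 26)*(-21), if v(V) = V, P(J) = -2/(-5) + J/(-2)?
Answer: -147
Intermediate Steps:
P(J) = 2/5 - J/2 (P(J) = -2*(-1/5) + J*(-1/2) = 2/5 - J/2)
N(d) = -d/10 (N(d) = d*(2/5 - 1/2*1) = d*(2/5 - 1/2) = d*(-1/10) = -d/10)
(((3 - N(-2)) + v(1))*(-5) + 26)*(-21) = (((3 - (-1)*(-2)/10) + 1)*(-5) + 26)*(-21) = (((3 - 1*1/5) + 1)*(-5) + 26)*(-21) = (((3 - 1/5) + 1)*(-5) + 26)*(-21) = ((14/5 + 1)*(-5) + 26)*(-21) = ((19/5)*(-5) + 26)*(-21) = (-19 + 26)*(-21) = 7*(-21) = -147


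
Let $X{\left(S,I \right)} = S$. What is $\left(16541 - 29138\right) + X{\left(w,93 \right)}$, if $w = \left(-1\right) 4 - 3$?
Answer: $-12604$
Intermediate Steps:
$w = -7$ ($w = -4 - 3 = -7$)
$\left(16541 - 29138\right) + X{\left(w,93 \right)} = \left(16541 - 29138\right) - 7 = -12597 - 7 = -12604$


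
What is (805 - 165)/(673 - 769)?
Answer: -20/3 ≈ -6.6667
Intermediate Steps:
(805 - 165)/(673 - 769) = 640/(-96) = 640*(-1/96) = -20/3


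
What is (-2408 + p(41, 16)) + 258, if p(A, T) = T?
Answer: -2134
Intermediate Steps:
(-2408 + p(41, 16)) + 258 = (-2408 + 16) + 258 = -2392 + 258 = -2134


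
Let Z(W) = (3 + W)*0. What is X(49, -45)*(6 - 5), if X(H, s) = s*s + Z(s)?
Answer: 2025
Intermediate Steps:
Z(W) = 0
X(H, s) = s² (X(H, s) = s*s + 0 = s² + 0 = s²)
X(49, -45)*(6 - 5) = (-45)²*(6 - 5) = 2025*1 = 2025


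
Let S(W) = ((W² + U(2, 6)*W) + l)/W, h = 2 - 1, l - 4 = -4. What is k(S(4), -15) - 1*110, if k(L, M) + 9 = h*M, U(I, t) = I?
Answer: -134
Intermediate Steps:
l = 0 (l = 4 - 4 = 0)
h = 1
S(W) = (W² + 2*W)/W (S(W) = ((W² + 2*W) + 0)/W = (W² + 2*W)/W)
k(L, M) = -9 + M (k(L, M) = -9 + 1*M = -9 + M)
k(S(4), -15) - 1*110 = (-9 - 15) - 1*110 = -24 - 110 = -134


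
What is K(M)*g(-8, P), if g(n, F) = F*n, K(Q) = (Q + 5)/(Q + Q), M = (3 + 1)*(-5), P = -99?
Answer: 297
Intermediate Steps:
M = -20 (M = 4*(-5) = -20)
K(Q) = (5 + Q)/(2*Q) (K(Q) = (5 + Q)/((2*Q)) = (5 + Q)*(1/(2*Q)) = (5 + Q)/(2*Q))
K(M)*g(-8, P) = ((½)*(5 - 20)/(-20))*(-99*(-8)) = ((½)*(-1/20)*(-15))*792 = (3/8)*792 = 297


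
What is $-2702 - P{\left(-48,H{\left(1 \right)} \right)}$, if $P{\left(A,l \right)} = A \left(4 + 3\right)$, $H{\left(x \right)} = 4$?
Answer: $-2366$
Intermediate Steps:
$P{\left(A,l \right)} = 7 A$ ($P{\left(A,l \right)} = A 7 = 7 A$)
$-2702 - P{\left(-48,H{\left(1 \right)} \right)} = -2702 - 7 \left(-48\right) = -2702 - -336 = -2702 + 336 = -2366$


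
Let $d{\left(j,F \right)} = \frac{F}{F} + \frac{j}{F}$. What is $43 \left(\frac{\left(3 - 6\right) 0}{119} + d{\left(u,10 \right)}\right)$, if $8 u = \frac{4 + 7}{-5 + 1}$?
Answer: $\frac{13287}{320} \approx 41.522$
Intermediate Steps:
$u = - \frac{11}{32}$ ($u = \frac{\left(4 + 7\right) \frac{1}{-5 + 1}}{8} = \frac{11 \frac{1}{-4}}{8} = \frac{11 \left(- \frac{1}{4}\right)}{8} = \frac{1}{8} \left(- \frac{11}{4}\right) = - \frac{11}{32} \approx -0.34375$)
$d{\left(j,F \right)} = 1 + \frac{j}{F}$
$43 \left(\frac{\left(3 - 6\right) 0}{119} + d{\left(u,10 \right)}\right) = 43 \left(\frac{\left(3 - 6\right) 0}{119} + \frac{10 - \frac{11}{32}}{10}\right) = 43 \left(\left(-3\right) 0 \cdot \frac{1}{119} + \frac{1}{10} \cdot \frac{309}{32}\right) = 43 \left(0 \cdot \frac{1}{119} + \frac{309}{320}\right) = 43 \left(0 + \frac{309}{320}\right) = 43 \cdot \frac{309}{320} = \frac{13287}{320}$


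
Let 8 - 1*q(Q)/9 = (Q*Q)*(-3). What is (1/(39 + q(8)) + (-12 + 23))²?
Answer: 409252900/3381921 ≈ 121.01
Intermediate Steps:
q(Q) = 72 + 27*Q² (q(Q) = 72 - 9*Q*Q*(-3) = 72 - 9*Q²*(-3) = 72 - (-27)*Q² = 72 + 27*Q²)
(1/(39 + q(8)) + (-12 + 23))² = (1/(39 + (72 + 27*8²)) + (-12 + 23))² = (1/(39 + (72 + 27*64)) + 11)² = (1/(39 + (72 + 1728)) + 11)² = (1/(39 + 1800) + 11)² = (1/1839 + 11)² = (20230/1839)² = 409252900/3381921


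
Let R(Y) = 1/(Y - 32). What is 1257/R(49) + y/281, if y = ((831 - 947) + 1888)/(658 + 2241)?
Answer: 17407595183/814619 ≈ 21369.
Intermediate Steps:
R(Y) = 1/(-32 + Y)
y = 1772/2899 (y = (-116 + 1888)/2899 = 1772*(1/2899) = 1772/2899 ≈ 0.61125)
1257/R(49) + y/281 = 1257/(1/(-32 + 49)) + (1772/2899)/281 = 1257/(1/17) + (1772/2899)*(1/281) = 1257/(1/17) + 1772/814619 = 1257*17 + 1772/814619 = 21369 + 1772/814619 = 17407595183/814619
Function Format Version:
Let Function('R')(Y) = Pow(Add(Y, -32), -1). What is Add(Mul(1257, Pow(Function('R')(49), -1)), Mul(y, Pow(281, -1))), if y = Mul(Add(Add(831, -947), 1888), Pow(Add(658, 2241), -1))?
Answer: Rational(17407595183, 814619) ≈ 21369.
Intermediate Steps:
Function('R')(Y) = Pow(Add(-32, Y), -1)
y = Rational(1772, 2899) (y = Mul(Add(-116, 1888), Pow(2899, -1)) = Mul(1772, Rational(1, 2899)) = Rational(1772, 2899) ≈ 0.61125)
Add(Mul(1257, Pow(Function('R')(49), -1)), Mul(y, Pow(281, -1))) = Add(Mul(1257, Pow(Pow(Add(-32, 49), -1), -1)), Mul(Rational(1772, 2899), Pow(281, -1))) = Add(Mul(1257, Pow(Pow(17, -1), -1)), Mul(Rational(1772, 2899), Rational(1, 281))) = Add(Mul(1257, Pow(Rational(1, 17), -1)), Rational(1772, 814619)) = Add(Mul(1257, 17), Rational(1772, 814619)) = Add(21369, Rational(1772, 814619)) = Rational(17407595183, 814619)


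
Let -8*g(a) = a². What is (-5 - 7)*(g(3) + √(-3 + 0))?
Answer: 27/2 - 12*I*√3 ≈ 13.5 - 20.785*I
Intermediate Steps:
g(a) = -a²/8
(-5 - 7)*(g(3) + √(-3 + 0)) = (-5 - 7)*(-⅛*3² + √(-3 + 0)) = -12*(-⅛*9 + √(-3)) = -12*(-9/8 + I*√3) = 27/2 - 12*I*√3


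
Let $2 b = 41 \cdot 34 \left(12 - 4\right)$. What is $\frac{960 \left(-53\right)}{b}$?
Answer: $- \frac{6360}{697} \approx -9.1248$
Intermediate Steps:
$b = 5576$ ($b = \frac{41 \cdot 34 \left(12 - 4\right)}{2} = \frac{1394 \cdot 8}{2} = \frac{1}{2} \cdot 11152 = 5576$)
$\frac{960 \left(-53\right)}{b} = \frac{960 \left(-53\right)}{5576} = \left(-50880\right) \frac{1}{5576} = - \frac{6360}{697}$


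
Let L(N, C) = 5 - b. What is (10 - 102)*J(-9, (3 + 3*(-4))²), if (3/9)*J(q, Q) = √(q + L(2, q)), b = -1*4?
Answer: 0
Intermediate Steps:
b = -4
L(N, C) = 9 (L(N, C) = 5 - 1*(-4) = 5 + 4 = 9)
J(q, Q) = 3*√(9 + q) (J(q, Q) = 3*√(q + 9) = 3*√(9 + q))
(10 - 102)*J(-9, (3 + 3*(-4))²) = (10 - 102)*(3*√(9 - 9)) = -276*√0 = -276*0 = -92*0 = 0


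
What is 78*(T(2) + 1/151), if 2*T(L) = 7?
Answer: 41301/151 ≈ 273.52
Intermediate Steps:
T(L) = 7/2 (T(L) = (½)*7 = 7/2)
78*(T(2) + 1/151) = 78*(7/2 + 1/151) = 78*(1059/302) = 41301/151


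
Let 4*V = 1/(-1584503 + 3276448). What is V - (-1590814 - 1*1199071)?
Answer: 18881327905301/6767780 ≈ 2.7899e+6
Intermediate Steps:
V = 1/6767780 (V = 1/(4*(-1584503 + 3276448)) = (1/4)/1691945 = (1/4)*(1/1691945) = 1/6767780 ≈ 1.4776e-7)
V - (-1590814 - 1*1199071) = 1/6767780 - (-1590814 - 1*1199071) = 1/6767780 - (-1590814 - 1199071) = 1/6767780 - 1*(-2789885) = 1/6767780 + 2789885 = 18881327905301/6767780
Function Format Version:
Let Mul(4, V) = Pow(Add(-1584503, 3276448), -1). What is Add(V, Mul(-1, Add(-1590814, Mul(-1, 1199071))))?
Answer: Rational(18881327905301, 6767780) ≈ 2.7899e+6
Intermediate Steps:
V = Rational(1, 6767780) (V = Mul(Rational(1, 4), Pow(Add(-1584503, 3276448), -1)) = Mul(Rational(1, 4), Pow(1691945, -1)) = Mul(Rational(1, 4), Rational(1, 1691945)) = Rational(1, 6767780) ≈ 1.4776e-7)
Add(V, Mul(-1, Add(-1590814, Mul(-1, 1199071)))) = Add(Rational(1, 6767780), Mul(-1, Add(-1590814, Mul(-1, 1199071)))) = Add(Rational(1, 6767780), Mul(-1, Add(-1590814, -1199071))) = Add(Rational(1, 6767780), Mul(-1, -2789885)) = Add(Rational(1, 6767780), 2789885) = Rational(18881327905301, 6767780)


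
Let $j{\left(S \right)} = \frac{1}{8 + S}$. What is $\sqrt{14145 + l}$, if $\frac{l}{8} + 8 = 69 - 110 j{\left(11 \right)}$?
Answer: $\frac{\sqrt{5265793}}{19} \approx 120.78$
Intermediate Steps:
$l = \frac{8392}{19}$ ($l = -64 + 8 \left(69 - \frac{110}{8 + 11}\right) = -64 + 8 \left(69 - \frac{110}{19}\right) = -64 + 8 \cdot \frac{1201}{19} = -64 + \frac{9608}{19} = \frac{8392}{19} \approx 441.68$)
$\sqrt{14145 + l} = \sqrt{14145 + \frac{8392}{19}} = \sqrt{\frac{277147}{19}} = \frac{\sqrt{5265793}}{19}$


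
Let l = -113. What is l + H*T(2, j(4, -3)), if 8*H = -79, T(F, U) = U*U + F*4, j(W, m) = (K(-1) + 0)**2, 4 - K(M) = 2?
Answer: -350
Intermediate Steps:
K(M) = 2 (K(M) = 4 - 1*2 = 4 - 2 = 2)
j(W, m) = 4 (j(W, m) = (2 + 0)**2 = 2**2 = 4)
T(F, U) = U**2 + 4*F
H = -79/8 (H = (1/8)*(-79) = -79/8 ≈ -9.8750)
l + H*T(2, j(4, -3)) = -113 - 79*(4**2 + 4*2)/8 = -113 - 79*(16 + 8)/8 = -113 - 79/8*24 = -113 - 237 = -350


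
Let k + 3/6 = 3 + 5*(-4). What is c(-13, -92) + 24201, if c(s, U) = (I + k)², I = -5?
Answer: 98829/4 ≈ 24707.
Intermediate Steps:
k = -35/2 (k = -½ + (3 + 5*(-4)) = -½ + (3 - 20) = -½ - 17 = -35/2 ≈ -17.500)
c(s, U) = 2025/4 (c(s, U) = (-5 - 35/2)² = (-45/2)² = 2025/4)
c(-13, -92) + 24201 = 2025/4 + 24201 = 98829/4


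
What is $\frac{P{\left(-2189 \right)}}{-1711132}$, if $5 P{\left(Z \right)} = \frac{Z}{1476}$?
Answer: $\frac{2189}{12628154160} \approx 1.7334 \cdot 10^{-7}$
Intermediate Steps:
$P{\left(Z \right)} = \frac{Z}{7380}$ ($P{\left(Z \right)} = \frac{Z \frac{1}{1476}}{5} = \frac{\frac{1}{1476} Z}{5} = \frac{Z}{7380}$)
$\frac{P{\left(-2189 \right)}}{-1711132} = \frac{\frac{1}{7380} \left(-2189\right)}{-1711132} = \left(- \frac{2189}{7380}\right) \left(- \frac{1}{1711132}\right) = \frac{2189}{12628154160}$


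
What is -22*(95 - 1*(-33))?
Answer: -2816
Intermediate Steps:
-22*(95 - 1*(-33)) = -22*(95 + 33) = -22*128 = -2816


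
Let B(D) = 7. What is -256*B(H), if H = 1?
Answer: -1792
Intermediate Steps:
-256*B(H) = -256*7 = -1792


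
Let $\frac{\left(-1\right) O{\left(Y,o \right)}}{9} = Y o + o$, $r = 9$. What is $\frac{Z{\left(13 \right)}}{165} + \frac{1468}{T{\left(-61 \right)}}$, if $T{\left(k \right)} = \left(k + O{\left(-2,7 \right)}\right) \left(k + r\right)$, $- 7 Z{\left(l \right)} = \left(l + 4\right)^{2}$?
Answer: $- \frac{431399}{30030} \approx -14.366$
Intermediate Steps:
$O{\left(Y,o \right)} = - 9 o - 9 Y o$ ($O{\left(Y,o \right)} = - 9 \left(Y o + o\right) = - 9 \left(o + Y o\right) = - 9 o - 9 Y o$)
$Z{\left(l \right)} = - \frac{\left(4 + l\right)^{2}}{7}$ ($Z{\left(l \right)} = - \frac{\left(l + 4\right)^{2}}{7} = - \frac{\left(4 + l\right)^{2}}{7}$)
$T{\left(k \right)} = \left(9 + k\right) \left(63 + k\right)$ ($T{\left(k \right)} = \left(k - 63 \left(1 - 2\right)\right) \left(k + 9\right) = \left(k - 63 \left(-1\right)\right) \left(9 + k\right) = \left(k + 63\right) \left(9 + k\right) = \left(63 + k\right) \left(9 + k\right) = \left(9 + k\right) \left(63 + k\right)$)
$\frac{Z{\left(13 \right)}}{165} + \frac{1468}{T{\left(-61 \right)}} = \frac{\left(- \frac{1}{7}\right) \left(4 + 13\right)^{2}}{165} + \frac{1468}{567 + \left(-61\right)^{2} + 72 \left(-61\right)} = - \frac{17^{2}}{7} \cdot \frac{1}{165} + \frac{1468}{567 + 3721 - 4392} = \left(- \frac{1}{7}\right) 289 \cdot \frac{1}{165} + \frac{1468}{-104} = \left(- \frac{289}{7}\right) \frac{1}{165} + 1468 \left(- \frac{1}{104}\right) = - \frac{289}{1155} - \frac{367}{26} = - \frac{431399}{30030}$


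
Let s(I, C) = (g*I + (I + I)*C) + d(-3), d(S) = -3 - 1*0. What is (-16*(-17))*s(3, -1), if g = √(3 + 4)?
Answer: -2448 + 816*√7 ≈ -289.07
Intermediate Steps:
g = √7 ≈ 2.6458
d(S) = -3 (d(S) = -3 + 0 = -3)
s(I, C) = -3 + I*√7 + 2*C*I (s(I, C) = (√7*I + (I + I)*C) - 3 = (I*√7 + (2*I)*C) - 3 = (I*√7 + 2*C*I) - 3 = -3 + I*√7 + 2*C*I)
(-16*(-17))*s(3, -1) = (-16*(-17))*(-3 + 3*√7 + 2*(-1)*3) = 272*(-3 + 3*√7 - 6) = 272*(-9 + 3*√7) = -2448 + 816*√7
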